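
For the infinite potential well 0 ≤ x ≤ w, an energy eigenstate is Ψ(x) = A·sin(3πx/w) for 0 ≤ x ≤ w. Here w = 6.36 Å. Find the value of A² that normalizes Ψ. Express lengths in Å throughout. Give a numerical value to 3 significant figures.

A^2 ≈ 0.314 Å^(-1)

The normalization condition is ∫|Ψ|² dx = 1 from 0 to w.
Using sin²θ = (1 − cos 2θ)/2, with Ψ = A·sin(3πx/w), the integral evaluates to A²·[w/2].
Setting this equal to 1 gives A² = 1/(w/2).
Plugging in w = 6.36 yields A = 0.5608.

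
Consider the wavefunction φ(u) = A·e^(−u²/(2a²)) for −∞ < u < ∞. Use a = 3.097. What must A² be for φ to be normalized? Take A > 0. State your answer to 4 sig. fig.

Require ∫ |φ|² du = 1 over the whole domain.
∫|φ|² du = A²·(√(π)·a).
Substituting a = 3.097 gives A² = 0.18217, so A = 0.42682.

A^2 ≈ 0.1822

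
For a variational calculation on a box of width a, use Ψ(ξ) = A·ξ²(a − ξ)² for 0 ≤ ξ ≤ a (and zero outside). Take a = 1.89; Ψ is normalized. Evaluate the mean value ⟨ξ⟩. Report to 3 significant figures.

⟨ξ⟩ = ∫ ξ |Ψ|² dξ over the full domain.
Expanding the polynomial and integrating term by term, evaluating both integrals, ⟨ξ⟩ = a/2.
With a = 1.89, ⟨ξ⟩ = 0.9450.

⟨ξ⟩ ≈ 0.945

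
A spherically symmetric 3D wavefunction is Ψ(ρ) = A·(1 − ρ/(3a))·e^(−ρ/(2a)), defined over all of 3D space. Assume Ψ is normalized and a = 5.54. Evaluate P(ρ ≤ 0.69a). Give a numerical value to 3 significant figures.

P ≈ 0.0689

Integrate the radial probability density 4πρ²|Ψ|² over ρ ≤ 0.69a.
The full normalization integral is A²·[8·π·a^3/3] = 1, fixing A².
In terms of u = ρ/a (A², 4π and the length scale all cancel between numerator and denominator), P = [∫_{0}^{0.69} u^2·(1 - u/3)^2·e^(-u) du] / [∫_{0}^{∞} u^2·(1 - u/3)^2·e^(-u) du].
An antiderivative of u^2·(1 - u/3)^2·e^(-u) is (-u^4 + 2·u^3 - 3·u^2 - 6·u - 6)·e^(-u)/9; evaluating from 0 to 0.69 gives ≈ 0.045941, while the full integral is 2/3.
This evaluates to P = 0.06891.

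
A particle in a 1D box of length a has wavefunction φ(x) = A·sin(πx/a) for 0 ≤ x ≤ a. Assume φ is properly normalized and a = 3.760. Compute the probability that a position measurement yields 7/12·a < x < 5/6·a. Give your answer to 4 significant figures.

P ≈ 0.3083

|φ|² is the probability density, so P = ∫_{7/12·a}^{5/6·a} |φ|² dx.
With A² fixed by ∫|φ|² = 1, i.e. A² = (a/2)^(−1), substitute and integrate.
In terms of u = x/a (A² and the length scale cancel between numerator and denominator), P = [∫_{7/12}^{5/6} sin(π·u)^2 du] / [∫_{0}^{1} sin(π·u)^2 du].
Using ∫ sin(π·u)^2 du = u/2 - sin(2·π·u)/(4·π), the numerator is -1/(8·π) + √(3)/(8·π) + 1/8 and the denominator is 1/2.
Taking the ratio, P = (-1 + √(3) + π)/(4·π).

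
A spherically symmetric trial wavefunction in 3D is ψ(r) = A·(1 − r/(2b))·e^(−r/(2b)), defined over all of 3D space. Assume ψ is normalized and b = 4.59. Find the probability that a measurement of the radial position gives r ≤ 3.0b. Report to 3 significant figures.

With dV = 4πr²dr, the probability is ∫|ψ|² dV over r ≤ 3.0b.
Normalization gives A² = 1/(8·π·b^3).
Substituting u = r/b, A², 4π and the length scale all cancel in the ratio: P = ∫_{0}^{3.0} u^2·(1 - u/2)^2·e^(-u) du / ∫_{0}^{∞} u^2·(1 - u/2)^2·e^(-u) du.
Using ∫ u^2·(1 - u/2)^2·e^(-u) du = -(u^4/4 + u^2 + 2·u + 2)·e^(-u), the numerator is 2 - 149·e^(-3)/4 and the denominator is 2.
The region integral divided by the full integral gives P = 0.07272.

P ≈ 0.0727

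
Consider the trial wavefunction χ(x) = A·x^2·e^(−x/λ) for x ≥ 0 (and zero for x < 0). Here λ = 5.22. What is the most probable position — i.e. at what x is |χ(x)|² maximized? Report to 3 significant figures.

The maximum of |χ(x)|² occurs where its derivative vanishes.
This gives x = 2·λ.
With λ = 5.22, the most probable position is 10.44.

x ≈ 10.4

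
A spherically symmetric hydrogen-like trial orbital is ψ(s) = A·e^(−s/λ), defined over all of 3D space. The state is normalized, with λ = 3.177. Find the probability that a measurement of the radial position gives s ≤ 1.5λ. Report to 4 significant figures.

With dV = 4πs²ds, the probability is ∫|ψ|² dV over s ≤ 1.5λ.
Normalization gives A² = 1/(π·λ^3).
Substituting u = s/λ, A², 4π and the length scale all cancel in the ratio: P = ∫_{0}^{1.5} u^2·e^(-2·u) du / ∫_{0}^{∞} u^2·e^(-2·u) du.
An antiderivative of u^2·e^(-2·u) is -(2·u^2 + 2·u + 1)·e^(-2·u)/4; evaluating from 0 to 1.5 gives 1/4 - 17·e^(-3)/8, while the full integral is 1/4.
The region integral divided by the full integral gives P = 0.57681.

P ≈ 0.5768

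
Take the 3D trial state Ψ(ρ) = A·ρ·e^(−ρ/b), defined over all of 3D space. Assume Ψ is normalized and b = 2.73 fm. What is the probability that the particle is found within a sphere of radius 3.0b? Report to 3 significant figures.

P ≈ 0.715

With dV = 4πρ²dρ, the probability is ∫|Ψ|² dV over ρ ≤ 3.0b.
Normalization gives A² = 1/(3·π·b^5).
Let u = ρ/b; then A², 4π and the length scale all cancel, so P = ∫_{0}^{3.0} u^4·e^(-2·u) du ÷ ∫_{0}^{∞} u^4·e^(-2·u) du.
Using ∫ u^4·e^(-2·u) du = -(u^4/2 + u^3 + 3·u^2/2 + 3·u/2 + 3/4)·e^(-2·u), the numerator is 3/4 - 345·e^(-6)/4 and the denominator is 3/4.
The region integral divided by the full integral gives P = 0.7149.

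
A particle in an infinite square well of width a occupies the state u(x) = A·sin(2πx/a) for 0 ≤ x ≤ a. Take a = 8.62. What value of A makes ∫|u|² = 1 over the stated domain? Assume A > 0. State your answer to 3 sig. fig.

We need A² ∫|f|² dx = 1, taking the integral from 0 to a.
Using sin²θ = (1 − cos 2θ)/2, ∫|u|² dx = A²·(a/2).
So A² = (a/2)^(−1).
Plugging in a = 8.62 yields A = 0.4817.

A ≈ 0.482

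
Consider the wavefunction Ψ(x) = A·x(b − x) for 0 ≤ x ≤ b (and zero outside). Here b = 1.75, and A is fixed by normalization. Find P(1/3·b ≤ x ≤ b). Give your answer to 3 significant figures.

P ≈ 0.790

The probability is P = ∫ |Ψ|² dx over [1/3·b, b].
With A² fixed by ∫|Ψ|² = 1, i.e. A² = (b^5/30)^(−1), substitute and integrate.
In terms of u = x/b (A² and the length scale cancel between numerator and denominator), P = [∫_{1/3}^{1} u^2·(1 - u)^2 du] / [∫_{0}^{1} u^2·(1 - u)^2 du].
An antiderivative of u^2·(1 - u)^2 is u^3·(6·u^2 - 15·u + 10)/30; evaluating from 1/3 to 1 gives 32/1215, while the full integral is 1/30.
Evaluating gives P = 64/81.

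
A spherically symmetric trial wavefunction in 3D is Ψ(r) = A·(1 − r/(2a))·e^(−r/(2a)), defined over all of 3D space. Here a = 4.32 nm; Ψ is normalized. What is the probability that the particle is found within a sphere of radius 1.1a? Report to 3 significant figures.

P = ∫ |Ψ|² 4πr² dr over r ≤ 1.1a.
The full normalization integral is A²·[8·π·a^3] = 1, fixing A².
Let u = r/a; then A², 4π and the length scale all cancel, so P = ∫_{0}^{1.1} u^2·(1 - u/2)^2·e^(-u) du ÷ ∫_{0}^{∞} u^2·(1 - u/2)^2·e^(-u) du.
Using ∫ u^2·(1 - u/2)^2·e^(-u) du = -(u^4/4 + u^2 + 2·u + 2)·e^(-u), the numerator is ≈ 0.077328 and the denominator is 2.
Taking the ratio yields P = 0.03866.

P ≈ 0.0387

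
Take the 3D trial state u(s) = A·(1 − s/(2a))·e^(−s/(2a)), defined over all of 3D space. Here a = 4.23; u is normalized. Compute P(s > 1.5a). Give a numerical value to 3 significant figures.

P ≈ 0.950

P = ∫ |u|² 4πs² ds over s > 1.5a.
The full normalization integral is A²·[8·π·a^3] = 1, fixing A².
Substituting t = s/a, A², 4π and the length scale all cancel in the ratio: P = ∫_{1.5}^{∞} t^2·(1 - t/2)^2·e^(-t) dt / ∫_{0}^{∞} t^2·(1 - t/2)^2·e^(-t) dt.
Using ∫ t^2·(1 - t/2)^2·e^(-t) dt = -(t^4/4 + t^2 + 2·t + 2)·e^(-t), the numerator is 545·e^(-3/2)/64 and the denominator is 2.
Taking the ratio yields P = 0.9500.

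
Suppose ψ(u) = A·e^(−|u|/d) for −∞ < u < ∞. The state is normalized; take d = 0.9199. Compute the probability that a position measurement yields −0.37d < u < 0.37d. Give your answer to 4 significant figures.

P ≈ 0.5229

The probability is P = ∫ |ψ|² du over [−0.37d, 0.37d].
The normalization integral ∫|ψ|²du over the whole domain equals d·A², and A² cancels in the ratio.
By symmetry take twice the u ≥ 0 contribution in numerator and denominator; the 2's cancel. Substituting t = u/d, A² and the length scale cancel in the ratio: P = ∫_{0}^{0.37} e^(-2·t) dt / ∫_{0}^{∞} e^(-2·t) dt.
An antiderivative of e^(-2·t) is -e^(-2·t)/2; evaluating from 0 to 0.37 gives 1/2 - e^(-37/50)/2, while the full integral is 1/2.
Evaluating gives P = 0.52289.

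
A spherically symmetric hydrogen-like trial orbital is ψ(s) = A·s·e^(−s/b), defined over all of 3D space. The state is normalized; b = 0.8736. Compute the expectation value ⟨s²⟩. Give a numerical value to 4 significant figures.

⟨s²⟩ = ∫ s^2 |ψ|² 4πs² ds over the full domain.
With ∫₀^∞ s^6 e^(−αs) ds = 6!/α^7, since the A² factors cancel between numerator and denominator, ⟨s²⟩ = 15·b^2/2.
Putting b = 0.8736 gives 5.7238.

⟨s^2⟩ ≈ 5.724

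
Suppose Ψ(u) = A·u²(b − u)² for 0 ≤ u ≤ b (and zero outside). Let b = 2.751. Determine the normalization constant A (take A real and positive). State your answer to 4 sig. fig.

The normalization condition is ∫|Ψ|² du = 1 from 0 to b.
Expanding the polynomial and integrating term by term, ∫|Ψ|² du = A²·(b^9/630).
So A² = (b^9/630)^(−1).
With b = 2.751: A² = 0.069811 and A = 0.26422.

A ≈ 0.2642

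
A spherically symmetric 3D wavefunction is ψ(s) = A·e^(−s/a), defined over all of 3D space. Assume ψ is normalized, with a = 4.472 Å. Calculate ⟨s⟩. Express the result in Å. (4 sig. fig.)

⟨s⟩ ≈ 6.708 Å

By definition ⟨s⟩ = ∫ s |ψ(s)|² 4πs² ds.
The ratio of the moment integral to the normalization integral gives ⟨s⟩ = 3·a/2.
Putting a = 4.472 gives 6.7080.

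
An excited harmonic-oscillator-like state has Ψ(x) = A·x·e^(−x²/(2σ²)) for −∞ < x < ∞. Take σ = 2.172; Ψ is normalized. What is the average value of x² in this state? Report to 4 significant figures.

By definition ⟨x²⟩ = ∫ x^2 |Ψ(x)|² dx.
Since the A² factors cancel between numerator and denominator, ⟨x²⟩ = 3·σ^2/2.
With σ = 2.172, ⟨x^2⟩ = 7.0764.

⟨x^2⟩ ≈ 7.076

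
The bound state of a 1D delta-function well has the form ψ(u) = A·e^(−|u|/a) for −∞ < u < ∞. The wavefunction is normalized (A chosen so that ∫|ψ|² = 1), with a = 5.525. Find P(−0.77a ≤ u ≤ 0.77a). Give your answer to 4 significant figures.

P ≈ 0.7856

P = ∫_{−0.77a}^{0.77a} |ψ(u)|² du.
The normalization integral ∫|ψ|²du over the whole domain equals a·A², and A² cancels in the ratio.
By symmetry take twice the u ≥ 0 contribution in numerator and denominator; the 2's cancel. Substituting t = u/a, A² and the length scale cancel in the ratio: P = ∫_{0}^{0.77} e^(-2·t) dt / ∫_{0}^{∞} e^(-2·t) dt.
Using ∫ e^(-2·t) dt = -e^(-2·t)/2, the numerator is 1/2 - e^(-77/50)/2 and the denominator is 1/2.
Taking the ratio, P = 0.78562.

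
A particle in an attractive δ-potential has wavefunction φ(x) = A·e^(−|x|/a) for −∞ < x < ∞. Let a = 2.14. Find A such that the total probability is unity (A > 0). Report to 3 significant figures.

A ≈ 0.684

Normalization requires ∫|φ|² dx = 1, integrated from −∞ to ∞.
Carrying out the integral gives A² · a.
With a = 2.14: A² = 0.4673 and A = 0.6836.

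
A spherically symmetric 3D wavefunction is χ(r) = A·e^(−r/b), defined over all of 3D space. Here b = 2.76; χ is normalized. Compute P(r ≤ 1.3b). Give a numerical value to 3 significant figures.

With dV = 4πr²dr, the probability is ∫|χ|² dV over r ≤ 1.3b.
A² is fixed by ∫₀^∞ 4πr²|χ|² dr = 1, i.e. A² = (π·b^3)^(−1).
Substituting u = r/b, A², 4π and the length scale all cancel in the ratio: P = ∫_{0}^{1.3} u^2·e^(-2·u) du / ∫_{0}^{∞} u^2·e^(-2·u) du.
An antiderivative of u^2·e^(-2·u) is -(2·u^2 + 2·u + 1)·e^(-2·u)/4; evaluating from 0 to 1.3 gives 1/4 - 349·e^(-13/5)/200, while the full integral is 1/4.
This evaluates to P = 0.4816.

P ≈ 0.482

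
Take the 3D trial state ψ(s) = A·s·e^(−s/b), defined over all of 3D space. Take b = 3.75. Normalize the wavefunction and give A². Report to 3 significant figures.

A^2 ≈ 0.000143

Require ∫ |ψ|² 4πs² ds = 1 over the whole domain.
Recall ∫₀^∞ s^m e^(−s/β) ds = m!·β^(m+1), the integral (without the A² prefactor) comes out to 3·π·b^5.
Substituting b = 3.75 gives A² = 0.0001431, so A = 0.01196.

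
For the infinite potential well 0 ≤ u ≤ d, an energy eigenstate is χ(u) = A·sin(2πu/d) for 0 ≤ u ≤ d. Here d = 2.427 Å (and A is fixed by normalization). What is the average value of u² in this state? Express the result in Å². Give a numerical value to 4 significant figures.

By definition ⟨u²⟩ = ∫ u^2 |χ(u)|² du.
Using sin²θ = (1 − cos 2θ)/2, the ratio of the moment integral to the normalization integral gives ⟨u²⟩ = -d^2/(8·π^2) + d^2/3.
With d = 2.427, ⟨u^2⟩ = 1.8888.

⟨u^2⟩ ≈ 1.889 Å^2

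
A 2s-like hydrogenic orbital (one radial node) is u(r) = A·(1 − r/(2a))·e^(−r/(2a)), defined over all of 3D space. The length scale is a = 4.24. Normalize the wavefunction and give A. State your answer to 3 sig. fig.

Require ∫ |u|² 4πr² dr = 1 over the whole domain.
In 3D with spherical symmetry the volume element is 4πr² dr.
Recall ∫₀^∞ r^m e^(−r/β) dr = m!·β^(m+1), with u = A·(1 − r/(2a))·e^(−r/(2a)), the integral evaluates to A²·[8·π·a^3].
So A² = (8·π·a^3)^(−1).
With a = 4.24: A² = 0.0005220 and A = 0.02285.

A ≈ 0.0228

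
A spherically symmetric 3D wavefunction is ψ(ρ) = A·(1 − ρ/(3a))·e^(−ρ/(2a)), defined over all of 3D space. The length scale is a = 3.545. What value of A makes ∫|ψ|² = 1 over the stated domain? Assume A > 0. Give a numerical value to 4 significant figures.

A ≈ 0.05176

We need A² ∫|f|² 4πρ² dρ = 1, taking the integral from 0 to ∞.
(Spherical symmetry: dV = 4πρ² dρ.)
Carrying out the integral gives A² · 8·π·a^3/3.
So A² = (8·π·a^3/3)^(−1).
Plugging in a = 3.545 yields A = 0.051763.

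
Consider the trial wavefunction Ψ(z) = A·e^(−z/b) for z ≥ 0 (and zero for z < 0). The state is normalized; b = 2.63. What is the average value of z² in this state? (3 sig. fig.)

The expectation value is the |Ψ|²-weighted average of z^2: ∫ z^2|Ψ|² dz.
With ∫₀^∞ z^2 e^(−αz) dz = 2!/α^3, since the A² factors cancel between numerator and denominator, ⟨z²⟩ = b^2/2.
With b = 2.63, ⟨z^2⟩ = 3.458.

⟨z^2⟩ ≈ 3.46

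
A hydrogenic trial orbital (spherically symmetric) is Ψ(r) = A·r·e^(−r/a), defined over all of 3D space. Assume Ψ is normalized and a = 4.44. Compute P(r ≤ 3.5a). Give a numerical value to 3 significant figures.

P ≈ 0.827

P = ∫ |Ψ|² 4πr² dr over r ≤ 3.5a.
A² is fixed by ∫₀^∞ 4πr²|Ψ|² dr = 1, i.e. A² = (3·π·a^5)^(−1).
Substituting u = r/a, A², 4π and the length scale all cancel in the ratio: P = ∫_{0}^{3.5} u^4·e^(-2·u) du / ∫_{0}^{∞} u^4·e^(-2·u) du.
With ∫ u^4·e^(-2·u) du = -(u^4/2 + u^3 + 3·u^2/2 + 3·u/2 + 3/4)·e^(-2·u) + C, the region integral is 3/4 - 4553·e^(-7)/32 and the full one is 3/4.
Taking the ratio yields P = 0.8270.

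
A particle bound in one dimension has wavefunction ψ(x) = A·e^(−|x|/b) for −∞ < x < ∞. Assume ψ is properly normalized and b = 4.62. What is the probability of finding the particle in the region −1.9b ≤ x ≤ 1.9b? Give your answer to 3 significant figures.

|ψ|² is the probability density, so P = ∫_{−1.9b}^{1.9b} |ψ|² dx.
With A² fixed by ∫|ψ|² = 1, i.e. A² = (b)^(−1), substitute and integrate.
By symmetry take twice the x ≥ 0 contribution in numerator and denominator; the 2's cancel. Substituting u = x/b, A² and the length scale cancel in the ratio: P = ∫_{0}^{1.9} e^(-2·u) du / ∫_{0}^{∞} e^(-2·u) du.
An antiderivative of e^(-2·u) is -e^(-2·u)/2; evaluating from 0 to 1.9 gives 1/2 - e^(-19/5)/2, while the full integral is 1/2.
The result is P = 0.9776.

P ≈ 0.978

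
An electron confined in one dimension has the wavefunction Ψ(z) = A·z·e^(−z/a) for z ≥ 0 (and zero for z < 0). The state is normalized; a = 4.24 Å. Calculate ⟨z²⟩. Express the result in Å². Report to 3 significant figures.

⟨z^2⟩ ≈ 53.9 Å^2

By definition ⟨z²⟩ = ∫ z^2 |Ψ(z)|² dz.
Using ∫₀^∞ zⁿ e^(−αz) dz = n!/αⁿ⁺¹, the ratio of the moment integral to the normalization integral gives ⟨z²⟩ = 3·a^2.
With a = 4.24, ⟨z^2⟩ = 53.93.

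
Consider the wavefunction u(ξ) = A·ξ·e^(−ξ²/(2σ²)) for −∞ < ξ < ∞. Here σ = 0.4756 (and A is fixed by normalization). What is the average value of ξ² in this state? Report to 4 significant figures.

⟨ξ²⟩ = ∫ ξ^2 |u|² dξ over the full domain.
With ∫_{−∞}^{∞} ξ^(2m) e^(−αξ²) dξ = (2m−1)!!·√π / (2^m α^(m+1/2)), evaluating both integrals, ⟨ξ²⟩ = 3·σ^2/2.
Putting σ = 0.4756 gives 0.33929.

⟨ξ^2⟩ ≈ 0.3393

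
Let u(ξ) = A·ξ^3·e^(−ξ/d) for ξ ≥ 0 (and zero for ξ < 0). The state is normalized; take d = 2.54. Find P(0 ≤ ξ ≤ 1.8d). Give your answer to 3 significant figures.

|u|² is the probability density, so P = ∫_{0}^{1.8d} |u|² dξ.
Since A² = 1/(45·d^7/8), this is the region integral divided by the full normalization integral.
Substituting t = ξ/d, A² and the length scale cancel in the ratio: P = ∫_{0}^{1.8} t^6·e^(-2·t) dt / ∫_{0}^{∞} t^6·e^(-2·t) dt.
With ∫ t^6·e^(-2·t) dt = -(4·t^6 + 12·t^5 + 30·t^4 + 60·t^3 + 90·t^2 + 90·t + 45)·e^(-2·t)/8 + C, the region integral is ≈ 0.41216 and the full one is 45/8.
Taking the ratio, P = 0.07327.

P ≈ 0.0733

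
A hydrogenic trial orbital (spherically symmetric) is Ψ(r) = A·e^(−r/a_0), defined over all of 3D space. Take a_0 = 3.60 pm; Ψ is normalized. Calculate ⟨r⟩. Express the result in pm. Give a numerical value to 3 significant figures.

⟨r⟩ = ∫ r |Ψ|² 4πr² dr over the full domain.
Recall ∫₀^∞ r^m e^(−r/β) dr = m!·β^(m+1), the ratio of the moment integral to the normalization integral gives ⟨r⟩ = 3·a_0/2.
Putting a_0 = 3.60 gives 5.400.

⟨r⟩ ≈ 5.40 pm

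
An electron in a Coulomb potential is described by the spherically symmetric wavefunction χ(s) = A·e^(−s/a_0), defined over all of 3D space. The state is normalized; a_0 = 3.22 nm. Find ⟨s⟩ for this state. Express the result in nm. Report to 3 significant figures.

⟨s⟩ = ∫ s |χ|² 4πs² ds over the full domain.
Evaluating both integrals, ⟨s⟩ = 3·a_0/2.
Putting a_0 = 3.22 gives 4.830.

⟨s⟩ ≈ 4.83 nm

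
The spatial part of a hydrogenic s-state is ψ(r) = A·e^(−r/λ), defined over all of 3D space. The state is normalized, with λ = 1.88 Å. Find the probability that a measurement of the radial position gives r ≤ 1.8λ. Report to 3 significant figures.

Integrate the radial probability density 4πr²|ψ|² over r ≤ 1.8λ.
The full normalization integral is A²·[π·λ^3] = 1, fixing A².
Let u = r/λ; then A², 4π and the length scale all cancel, so P = ∫_{0}^{1.8} u^2·e^(-2·u) du ÷ ∫_{0}^{∞} u^2·e^(-2·u) du.
With ∫ u^2·e^(-2·u) du = -(2·u^2 + 2·u + 1)·e^(-2·u)/4 + C, the region integral is 1/4 - 277·e^(-18/5)/100 and the full one is 1/4.
Taking the ratio yields P = 0.6973.

P ≈ 0.697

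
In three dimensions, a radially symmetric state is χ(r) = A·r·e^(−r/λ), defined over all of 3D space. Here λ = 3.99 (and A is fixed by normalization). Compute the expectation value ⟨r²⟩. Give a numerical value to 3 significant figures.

The expectation value is the |χ|²-weighted average of r^2: ∫ r^2|χ|² 4πr² dr.
Recall ∫₀^∞ r^m e^(−r/β) dr = m!·β^(m+1), evaluating both integrals, ⟨r²⟩ = 15·λ^2/2.
With λ = 3.99, ⟨r^2⟩ = 119.4.

⟨r^2⟩ ≈ 119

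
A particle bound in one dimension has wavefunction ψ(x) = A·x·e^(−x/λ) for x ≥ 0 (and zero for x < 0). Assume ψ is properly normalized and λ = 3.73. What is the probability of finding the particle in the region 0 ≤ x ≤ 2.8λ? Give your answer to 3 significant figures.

P = ∫_{0}^{2.8λ} |ψ(x)|² dx.
With A² fixed by ∫|ψ|² = 1, i.e. A² = (λ^3/4)^(−1), substitute and integrate.
In terms of u = x/λ (A² and the length scale cancel between numerator and denominator), P = [∫_{0}^{2.8} u^2·e^(-2·u) du] / [∫_{0}^{∞} u^2·e^(-2·u) du].
Using ∫ u^2·e^(-2·u) du = -(2·u^2 + 2·u + 1)·e^(-2·u)/4, the numerator is 1/4 - 557·e^(-28/5)/100 and the denominator is 1/4.
Evaluating gives P = 0.9176.

P ≈ 0.918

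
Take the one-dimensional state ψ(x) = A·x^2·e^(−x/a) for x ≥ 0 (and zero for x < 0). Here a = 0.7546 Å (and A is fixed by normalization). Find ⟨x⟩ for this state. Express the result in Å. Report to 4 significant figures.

⟨x⟩ ≈ 1.887 Å

⟨x⟩ = ∫ x |ψ|² dx over the full domain.
Evaluating both integrals, ⟨x⟩ = 5·a/2.
With a = 0.7546, ⟨x⟩ = 1.8865.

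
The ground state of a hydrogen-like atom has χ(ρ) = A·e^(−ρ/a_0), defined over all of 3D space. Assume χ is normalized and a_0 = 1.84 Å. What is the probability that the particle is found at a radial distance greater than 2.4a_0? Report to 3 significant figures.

P = ∫ |χ|² 4πρ² dρ over ρ > 2.4a_0.
Normalization gives A² = 1/(π·a_0^3).
Substituting u = ρ/a_0, A², 4π and the length scale all cancel in the ratio: P = ∫_{2.4}^{∞} u^2·e^(-2·u) du / ∫_{0}^{∞} u^2·e^(-2·u) du.
An antiderivative of u^2·e^(-2·u) is -(2·u^2 + 2·u + 1)·e^(-2·u)/4; evaluating from 2.4 to ∞ gives 433·e^(-24/5)/100, while the full integral is 1/4.
Taking the ratio yields P = 0.1425.

P ≈ 0.143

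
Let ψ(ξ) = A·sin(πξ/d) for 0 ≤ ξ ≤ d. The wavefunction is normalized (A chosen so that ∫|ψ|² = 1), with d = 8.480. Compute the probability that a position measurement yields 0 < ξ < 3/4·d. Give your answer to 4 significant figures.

The probability is P = ∫ |ψ|² dξ over [0, 3/4·d].
The normalization integral ∫|ψ|²dξ over the whole domain equals d/2·A², and A² cancels in the ratio.
In terms of u = ξ/d (A² and the length scale cancel between numerator and denominator), P = [∫_{0}^{3/4} sin(π·u)^2 du] / [∫_{0}^{1} sin(π·u)^2 du].
An antiderivative of sin(π·u)^2 is u/2 - sin(2·π·u)/(4·π); evaluating from 0 to 3/4 gives 1/(4·π) + 3/8, while the full integral is 1/2.
Evaluating gives P = (2 + 3·π)/(4·π).

P ≈ 0.9092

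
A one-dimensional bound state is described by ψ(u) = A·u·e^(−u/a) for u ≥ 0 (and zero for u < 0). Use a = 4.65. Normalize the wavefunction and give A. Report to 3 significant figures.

We need A² ∫|f|² du = 1, taking the integral from 0 to ∞.
Recall ∫₀^∞ u^m e^(−u/β) du = m!·β^(m+1), carrying out the integral gives A² · a^3/4.
So A² = (a^3/4)^(−1).
Substituting a = 4.65 gives A² = 0.03978, so A = 0.1995.

A ≈ 0.199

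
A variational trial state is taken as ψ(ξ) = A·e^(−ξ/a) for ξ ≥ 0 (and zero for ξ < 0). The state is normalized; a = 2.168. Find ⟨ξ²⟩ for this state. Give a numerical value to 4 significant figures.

⟨ξ²⟩ = ∫ ξ^2 |ψ|² dξ over the full domain.
The ratio of the moment integral to the normalization integral gives ⟨ξ²⟩ = a^2/2.
Putting a = 2.168 gives 2.3501.

⟨ξ^2⟩ ≈ 2.350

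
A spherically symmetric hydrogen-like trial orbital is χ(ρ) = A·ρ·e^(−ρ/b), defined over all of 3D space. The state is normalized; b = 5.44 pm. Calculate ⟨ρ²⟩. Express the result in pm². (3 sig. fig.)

⟨ρ²⟩ = ∫ ρ^2 |χ|² 4πρ² dρ over the full domain.
The ratio of the moment integral to the normalization integral gives ⟨ρ²⟩ = 15·b^2/2.
With b = 5.44, ⟨ρ^2⟩ = 222.0.

⟨ρ^2⟩ ≈ 222 pm^2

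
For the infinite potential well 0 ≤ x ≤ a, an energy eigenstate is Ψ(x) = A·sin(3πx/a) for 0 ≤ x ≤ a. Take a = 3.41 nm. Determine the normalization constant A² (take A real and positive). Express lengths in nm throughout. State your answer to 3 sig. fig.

A^2 ≈ 0.587 nm^(-1)

The normalization condition is ∫|Ψ|² dx = 1 from 0 to a.
Using sin²θ = (1 − cos 2θ)/2, carrying out the integral gives A² · a/2.
Substituting a = 3.41 gives A² = 0.5865, so A = 0.7658.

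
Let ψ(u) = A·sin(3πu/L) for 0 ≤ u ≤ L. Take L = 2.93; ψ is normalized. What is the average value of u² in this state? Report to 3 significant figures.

⟨u²⟩ = ∫ u^2 |ψ|² du over the full domain.
With ∫₀^L sin²(nπu/L) du = L/2, since the A² factors cancel between numerator and denominator, ⟨u²⟩ = -L^2/(18·π^2) + L^2/3.
With L = 2.93, ⟨u^2⟩ = 2.813.

⟨u^2⟩ ≈ 2.81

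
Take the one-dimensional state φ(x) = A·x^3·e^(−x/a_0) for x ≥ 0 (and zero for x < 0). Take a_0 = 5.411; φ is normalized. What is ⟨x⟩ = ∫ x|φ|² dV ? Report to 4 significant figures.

⟨x⟩ ≈ 18.94

⟨x⟩ = ∫ x |φ|² dx over the full domain.
With ∫₀^∞ x^7 e^(−αx) dx = 7!/α^8, evaluating both integrals, ⟨x⟩ = 7·a_0/2.
With a_0 = 5.411, ⟨x⟩ = 18.939.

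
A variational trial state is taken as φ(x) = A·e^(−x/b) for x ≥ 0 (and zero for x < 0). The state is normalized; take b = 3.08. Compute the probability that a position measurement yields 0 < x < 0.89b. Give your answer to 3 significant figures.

The probability is P = ∫ |φ|² dx over [0, 0.89b].
The normalization integral ∫|φ|²dx over the whole domain equals b/2·A², and A² cancels in the ratio.
Substituting u = x/b, A² and the length scale cancel in the ratio: P = ∫_{0}^{0.89} e^(-2·u) du / ∫_{0}^{∞} e^(-2·u) du.
Using ∫ e^(-2·u) du = -e^(-2·u)/2, the numerator is 1/2 - e^(-89/50)/2 and the denominator is 1/2.
This works out to P = 0.8314.

P ≈ 0.831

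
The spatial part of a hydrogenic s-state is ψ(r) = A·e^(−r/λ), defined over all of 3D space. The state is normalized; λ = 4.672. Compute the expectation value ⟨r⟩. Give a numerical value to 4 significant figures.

⟨r⟩ ≈ 7.008

By definition ⟨r⟩ = ∫ r |ψ(r)|² 4πr² dr.
Evaluating both integrals, ⟨r⟩ = 3·λ/2.
Putting λ = 4.672 gives 7.0080.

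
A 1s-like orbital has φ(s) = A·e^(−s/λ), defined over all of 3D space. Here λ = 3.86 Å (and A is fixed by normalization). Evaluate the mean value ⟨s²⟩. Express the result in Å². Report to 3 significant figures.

⟨s^2⟩ ≈ 44.7 Å^2

By definition ⟨s²⟩ = ∫ s^2 |φ(s)|² 4πs² ds.
Recall ∫₀^∞ s^m e^(−s/β) ds = m!·β^(m+1), since the A² factors cancel between numerator and denominator, ⟨s²⟩ = 3·λ^2.
With λ = 3.86, ⟨s^2⟩ = 44.70.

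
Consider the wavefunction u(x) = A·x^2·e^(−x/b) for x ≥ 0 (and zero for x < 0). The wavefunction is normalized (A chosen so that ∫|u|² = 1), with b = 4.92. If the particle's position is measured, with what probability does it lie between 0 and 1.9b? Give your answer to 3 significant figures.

P ≈ 0.332

P = ∫_{0}^{1.9b} |u(x)|² dx.
With A² fixed by ∫|u|² = 1, i.e. A² = (3·b^5/4)^(−1), substitute and integrate.
In terms of t = x/b (A² and the length scale cancel between numerator and denominator), P = [∫_{0}^{1.9} t^4·e^(-2·t) dt] / [∫_{0}^{∞} t^4·e^(-2·t) dt].
With ∫ t^4·e^(-2·t) dt = -(t^4/2 + t^3 + 3·t^2/2 + 3·t/2 + 3/4)·e^(-2·t) + C, the region integral is ≈ 0.24912 and the full one is 3/4.
This works out to P = 0.3322.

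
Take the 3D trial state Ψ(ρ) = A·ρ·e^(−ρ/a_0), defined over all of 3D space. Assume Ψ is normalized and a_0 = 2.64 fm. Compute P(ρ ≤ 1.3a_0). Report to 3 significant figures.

P = ∫ |Ψ|² 4πρ² dρ over ρ ≤ 1.3a_0.
Normalization gives A² = 1/(3·π·a_0^5).
Let u = ρ/a_0; then A², 4π and the length scale all cancel, so P = ∫_{0}^{1.3} u^4·e^(-2·u) du ÷ ∫_{0}^{∞} u^4·e^(-2·u) du.
An antiderivative of u^4·e^(-2·u) is -(u^4/2 + u^3 + 3·u^2/2 + 3·u/2 + 3/4)·e^(-2·u); evaluating from 0 to 1.3 gives ≈ 0.091932, while the full integral is 3/4.
This evaluates to P = 0.1226.

P ≈ 0.123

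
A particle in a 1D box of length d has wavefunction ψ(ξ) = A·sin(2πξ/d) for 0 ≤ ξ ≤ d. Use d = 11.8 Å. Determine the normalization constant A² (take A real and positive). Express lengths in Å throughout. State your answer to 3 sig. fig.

We need A² ∫|f|² dξ = 1, taking the integral from 0 to d.
Carrying out the integral gives A² · d/2.
Substituting d = 11.8 gives A² = 0.1695, so A = 0.4117.

A^2 ≈ 0.169 Å^(-1)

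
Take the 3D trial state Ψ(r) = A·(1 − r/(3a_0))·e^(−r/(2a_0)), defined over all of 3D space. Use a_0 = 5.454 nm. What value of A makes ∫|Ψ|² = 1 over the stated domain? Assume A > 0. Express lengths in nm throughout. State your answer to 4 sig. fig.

Require ∫ |Ψ|² 4πr² dr = 1 over the whole domain.
(Spherical symmetry: dV = 4πr² dr.)
The integral (without the A² prefactor) comes out to 8·π·a_0^3/3.
Substituting a_0 = 5.454 gives A² = 0.00073576, so A = 0.027125.

A ≈ 0.02712 nm^(-3/2)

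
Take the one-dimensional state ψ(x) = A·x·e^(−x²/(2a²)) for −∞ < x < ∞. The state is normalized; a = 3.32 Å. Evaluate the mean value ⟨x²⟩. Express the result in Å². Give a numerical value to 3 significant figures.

By definition ⟨x²⟩ = ∫ x^2 |ψ(x)|² dx.
Since the A² factors cancel between numerator and denominator, ⟨x²⟩ = 3·a^2/2.
Putting a = 3.32 gives 16.53.

⟨x^2⟩ ≈ 16.5 Å^2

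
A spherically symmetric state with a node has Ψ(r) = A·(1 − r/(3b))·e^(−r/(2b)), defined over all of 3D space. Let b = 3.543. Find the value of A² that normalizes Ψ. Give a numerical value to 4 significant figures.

A^2 ≈ 0.002684

The normalization condition is ∫|Ψ|² 4πr² dr = 1 from 0 to ∞.
The angular integral contributes 4π, leaving ∫₀^∞ r²|Ψ|² dr.
∫|Ψ|² 4πr² dr = A²·(8·π·b^3/3).
Setting this equal to 1 gives A² = 1/(8·π·b^3/3).
Substituting b = 3.543 gives A² = 0.0026839, so A = 0.051806.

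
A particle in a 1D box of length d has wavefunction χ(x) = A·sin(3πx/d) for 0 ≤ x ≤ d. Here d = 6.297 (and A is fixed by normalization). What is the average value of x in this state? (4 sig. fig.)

⟨x⟩ = ∫ x |χ|² dx over the full domain.
Evaluating both integrals, ⟨x⟩ = d/2.
With d = 6.297, ⟨x⟩ = 3.1485.

⟨x⟩ ≈ 3.149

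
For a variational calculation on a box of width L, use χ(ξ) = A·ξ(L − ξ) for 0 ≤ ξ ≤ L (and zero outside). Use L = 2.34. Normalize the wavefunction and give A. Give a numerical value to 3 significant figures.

A ≈ 0.654

Require ∫ |χ|² dξ = 1 over the whole domain.
Expanding the polynomial and integrating term by term, ∫|χ|² dξ = A²·(L^5/30).
Plugging in L = 2.34 yields A = 0.6539.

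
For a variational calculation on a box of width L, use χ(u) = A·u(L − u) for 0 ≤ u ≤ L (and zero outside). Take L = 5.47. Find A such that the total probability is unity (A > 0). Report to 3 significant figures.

We need A² ∫|f|² du = 1, taking the integral from 0 to L.
Expanding the polynomial and integrating term by term, carrying out the integral gives A² · L^5/30.
So A² = (L^5/30)^(−1).
Plugging in L = 5.47 yields A = 0.07827.

A ≈ 0.0783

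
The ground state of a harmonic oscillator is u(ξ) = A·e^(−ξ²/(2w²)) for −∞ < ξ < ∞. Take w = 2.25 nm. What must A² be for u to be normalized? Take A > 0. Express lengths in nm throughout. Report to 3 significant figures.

We need A² ∫|f|² dξ = 1, taking the integral from −∞ to ∞.
With ∫_{−∞}^{∞} ξ^(2m) e^(−αξ²) dξ = (2m−1)!!·√π / (2^m α^(m+1/2)), with u = A·e^(−ξ²/(2w²)), the integral evaluates to A²·[√(π)·w].
Setting this equal to 1 gives A² = 1/(√(π)·w).
With w = 2.25: A² = 0.2508 and A = 0.5008.

A^2 ≈ 0.251 nm^(-1)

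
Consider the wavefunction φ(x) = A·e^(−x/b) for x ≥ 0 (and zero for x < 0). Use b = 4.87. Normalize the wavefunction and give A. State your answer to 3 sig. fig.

The normalization condition is ∫|φ|² dx = 1 from 0 to ∞.
∫|φ|² dx = A²·(b/2).
Hence A² = 1/[b/2].
With b = 4.87: A² = 0.4107 and A = 0.6408.

A ≈ 0.641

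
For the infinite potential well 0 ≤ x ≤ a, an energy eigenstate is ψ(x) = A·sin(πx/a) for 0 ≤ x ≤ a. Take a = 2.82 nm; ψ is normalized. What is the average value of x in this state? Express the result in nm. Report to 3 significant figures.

⟨x⟩ ≈ 1.41 nm

By definition ⟨x⟩ = ∫ x |ψ(x)|² dx.
Using sin²θ = (1 − cos 2θ)/2, evaluating both integrals, ⟨x⟩ = a/2.
With a = 2.82, ⟨x⟩ = 1.410.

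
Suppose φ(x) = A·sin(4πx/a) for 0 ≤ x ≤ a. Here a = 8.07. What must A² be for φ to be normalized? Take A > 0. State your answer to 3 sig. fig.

A^2 ≈ 0.248

Normalization requires ∫|φ|² dx = 1, integrated from 0 to a.
∫|φ|² dx = A²·(a/2).
So A² = (a/2)^(−1).
With a = 8.07: A² = 0.2478 and A = 0.4978.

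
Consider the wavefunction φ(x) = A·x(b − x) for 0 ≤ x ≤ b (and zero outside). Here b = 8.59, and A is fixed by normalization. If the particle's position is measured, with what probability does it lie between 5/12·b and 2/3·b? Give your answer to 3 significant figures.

P ≈ 0.444

P = ∫_{5/12·b}^{2/3·b} |φ(x)|² dx.
Since A² = 1/(b^5/30), this is the region integral divided by the full normalization integral.
In terms of u = x/b (A² and the length scale cancel between numerator and denominator), P = [∫_{5/12}^{2/3} u^2·(1 - u)^2 du] / [∫_{0}^{1} u^2·(1 - u)^2 du].
With ∫ u^2·(1 - u)^2 du = u^3·(6·u^2 - 15·u + 10)/30 + C, the region integral is ≈ 0.014783 and the full one is 1/30.
Taking the ratio, P = 0.4435.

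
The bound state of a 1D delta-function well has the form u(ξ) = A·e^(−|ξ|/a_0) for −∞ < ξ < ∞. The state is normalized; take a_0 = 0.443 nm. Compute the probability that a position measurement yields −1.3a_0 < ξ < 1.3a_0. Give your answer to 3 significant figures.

P = ∫_{−1.3a_0}^{1.3a_0} |u(ξ)|² dξ.
The normalization integral ∫|u|²dξ over the whole domain equals a_0·A², and A² cancels in the ratio.
Both integrals are even about ξ = 0, so only the ξ ≥ 0 halves are needed (the factors of 2 cancel). In terms of t = ξ/a_0 (A² and the length scale cancel between numerator and denominator), P = [∫_{0}^{1.3} e^(-2·t) dt] / [∫_{0}^{∞} e^(-2·t) dt].
With ∫ e^(-2·t) dt = -e^(-2·t)/2 + C, the region integral is 1/2 - e^(-13/5)/2 and the full one is 1/2.
Taking the ratio, P = 0.9257.

P ≈ 0.926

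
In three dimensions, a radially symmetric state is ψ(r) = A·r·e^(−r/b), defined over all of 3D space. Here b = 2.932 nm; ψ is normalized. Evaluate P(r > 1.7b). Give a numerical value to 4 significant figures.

P ≈ 0.7442

Integrate the radial probability density 4πr²|ψ|² over r > 1.7b.
The full normalization integral is A²·[3·π·b^5] = 1, fixing A².
Let u = r/b; then A², 4π and the length scale all cancel, so P = ∫_{1.7}^{∞} u^4·e^(-2·u) du ÷ ∫_{0}^{∞} u^4·e^(-2·u) du.
An antiderivative of u^4·e^(-2·u) is -(u^4/2 + u^3 + 3·u^2/2 + 3·u/2 + 3/4)·e^(-2·u); evaluating from 1.7 to ∞ gives ≈ 0.558136, while the full integral is 3/4.
The region integral divided by the full integral gives P = 0.74418.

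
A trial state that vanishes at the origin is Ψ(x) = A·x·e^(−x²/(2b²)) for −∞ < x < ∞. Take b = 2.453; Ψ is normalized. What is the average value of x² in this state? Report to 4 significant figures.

The expectation value is the |Ψ|²-weighted average of x^2: ∫ x^2|Ψ|² dx.
With ∫_{−∞}^{∞} x^(2m) e^(−αx²) dx = (2m−1)!!·√π / (2^m α^(m+1/2)), the ratio of the moment integral to the normalization integral gives ⟨x²⟩ = 3·b^2/2.
Putting b = 2.453 gives 9.0258.

⟨x^2⟩ ≈ 9.026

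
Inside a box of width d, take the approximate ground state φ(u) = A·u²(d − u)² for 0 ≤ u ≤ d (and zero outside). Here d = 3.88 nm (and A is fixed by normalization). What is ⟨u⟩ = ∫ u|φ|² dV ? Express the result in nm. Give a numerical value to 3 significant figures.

⟨u⟩ = ∫ u |φ|² du over the full domain.
The ratio of the moment integral to the normalization integral gives ⟨u⟩ = d/2.
With d = 3.88, ⟨u⟩ = 1.940.

⟨u⟩ ≈ 1.94 nm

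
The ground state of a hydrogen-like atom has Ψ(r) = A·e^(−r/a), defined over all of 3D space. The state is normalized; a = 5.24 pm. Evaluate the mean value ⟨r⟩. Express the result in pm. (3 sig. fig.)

⟨r⟩ ≈ 7.86 pm

By definition ⟨r⟩ = ∫ r |Ψ(r)|² 4πr² dr.
Evaluating both integrals, ⟨r⟩ = 3·a/2.
Putting a = 5.24 gives 7.860.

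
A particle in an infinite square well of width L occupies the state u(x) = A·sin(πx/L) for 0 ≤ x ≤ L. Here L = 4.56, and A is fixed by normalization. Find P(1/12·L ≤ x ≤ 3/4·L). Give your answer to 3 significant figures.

|u|² is the probability density, so P = ∫_{1/12·L}^{3/4·L} |u|² dx.
Since A² = 1/(L/2), this is the region integral divided by the full normalization integral.
Substituting t = x/L, A² and the length scale cancel in the ratio: P = ∫_{1/12}^{3/4} sin(π·t)^2 dt / ∫_{0}^{1} sin(π·t)^2 dt.
An antiderivative of sin(π·t)^2 is t/2 - sin(2·π·t)/(4·π); evaluating from 1/12 to 3/4 gives 3/(8·π) + 1/3, while the full integral is 1/2.
Taking the ratio, P = (9 + 8·π)/(12·π).

P ≈ 0.905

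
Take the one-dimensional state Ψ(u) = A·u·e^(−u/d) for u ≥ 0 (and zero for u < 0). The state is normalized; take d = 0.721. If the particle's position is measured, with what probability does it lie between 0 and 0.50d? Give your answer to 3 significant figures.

P ≈ 0.0803

The probability is P = ∫ |Ψ|² du over [0, 0.50d].
With A² fixed by ∫|Ψ|² = 1, i.e. A² = (d^3/4)^(−1), substitute and integrate.
Substituting t = u/d, A² and the length scale cancel in the ratio: P = ∫_{0}^{0.50} t^2·e^(-2·t) dt / ∫_{0}^{∞} t^2·e^(-2·t) dt.
With ∫ t^2·e^(-2·t) dt = -(2·t^2 + 2·t + 1)·e^(-2·t)/4 + C, the region integral is 1/4 - 5·e^(-1)/8 and the full one is 1/4.
Evaluating gives P = 0.08030.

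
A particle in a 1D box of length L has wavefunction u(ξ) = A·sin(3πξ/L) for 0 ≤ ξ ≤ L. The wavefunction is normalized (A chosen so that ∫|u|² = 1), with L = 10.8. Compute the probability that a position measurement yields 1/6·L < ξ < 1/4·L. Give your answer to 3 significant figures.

The probability is P = ∫ |u|² dξ over [1/6·L, 1/4·L].
With A² fixed by ∫|u|² = 1, i.e. A² = (L/2)^(−1), substitute and integrate.
Substituting t = ξ/L, A² and the length scale cancel in the ratio: P = ∫_{1/6}^{1/4} sin(3·π·t)^2 dt / ∫_{0}^{1} sin(3·π·t)^2 dt.
An antiderivative of sin(3·π·t)^2 is t/2 - sin(6·π·t)/(12·π); evaluating from 1/6 to 1/4 gives 1/(12·π) + 1/24, while the full integral is 1/2.
Taking the ratio, P = (2 + π)/(12·π).

P ≈ 0.136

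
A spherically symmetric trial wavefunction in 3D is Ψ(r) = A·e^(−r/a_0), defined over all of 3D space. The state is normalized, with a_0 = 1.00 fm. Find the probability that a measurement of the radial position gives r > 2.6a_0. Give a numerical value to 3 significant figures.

P ≈ 0.109

P = ∫ |Ψ|² 4πr² dr over r > 2.6a_0.
Normalization gives A² = 1/(π·a_0^3).
Substituting u = r/a_0, A², 4π and the length scale all cancel in the ratio: P = ∫_{2.6}^{∞} u^2·e^(-2·u) du / ∫_{0}^{∞} u^2·e^(-2·u) du.
An antiderivative of u^2·e^(-2·u) is -(2·u^2 + 2·u + 1)·e^(-2·u)/4; evaluating from 2.6 to ∞ gives 493·e^(-26/5)/100, while the full integral is 1/4.
The region integral divided by the full integral gives P = 0.1088.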